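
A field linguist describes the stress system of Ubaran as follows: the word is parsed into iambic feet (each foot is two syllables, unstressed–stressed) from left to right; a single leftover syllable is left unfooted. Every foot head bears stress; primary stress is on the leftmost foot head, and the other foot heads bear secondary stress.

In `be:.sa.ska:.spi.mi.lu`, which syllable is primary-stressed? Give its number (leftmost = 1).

Parse left to right into iambic (σˈσ) feet: (be:.ˈsa) (ska:.ˈspi) (mi.ˈlu).
Foot heads (stressed positions): 2, 4, 6.
End Rule Leftmost: primary stress on the leftmost head = syllable 2.
Primary stress: syllable 2 → be:.ˈsa.ska:.spi.mi.lu.

2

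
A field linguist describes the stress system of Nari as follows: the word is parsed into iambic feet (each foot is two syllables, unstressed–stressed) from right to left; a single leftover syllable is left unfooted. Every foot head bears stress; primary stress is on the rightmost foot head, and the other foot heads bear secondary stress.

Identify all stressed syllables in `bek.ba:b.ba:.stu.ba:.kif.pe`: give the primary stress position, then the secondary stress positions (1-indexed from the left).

Parse right to left into iambic (σˈσ) feet: bek (ba:b.ˈba:) (stu.ˈba:) (kif.ˈpe). Syllable 1 is left unfooted.
Foot heads (stressed positions): 3, 5, 7.
End Rule Rightmost: primary stress on the rightmost head = syllable 7.
Secondary stress on 3, 5: bek.ba:b.ˌba:.stu.ˌba:.kif.ˈpe.

primary 7, secondary 3, 5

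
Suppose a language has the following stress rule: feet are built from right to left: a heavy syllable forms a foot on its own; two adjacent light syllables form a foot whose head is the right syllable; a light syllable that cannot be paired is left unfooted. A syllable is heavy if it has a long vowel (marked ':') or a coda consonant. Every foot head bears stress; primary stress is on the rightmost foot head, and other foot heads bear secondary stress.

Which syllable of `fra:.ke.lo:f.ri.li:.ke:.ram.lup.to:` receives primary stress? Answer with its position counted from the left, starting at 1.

Weights: 1 fra: H, 2 ke L, 3 lo:f H, 4 ri L, 5 li: H, 6 ke: H, 7 ram H, 8 lup H, 9 to: H.
Parse right to left (heavy = foot alone; LL = one foot; stranded L unfooted): (ˈfra:) ke (ˈlo:f) ri (ˈli:) (ˈke:) (ˈram) (ˈlup) (ˈto:).
Foot heads: 1, 3, 5, 6, 7, 8, 9.
Primary stress on the rightmost head = syllable 9.
Primary stress: syllable 9 → fra:.ke.lo:f.ri.li:.ke:.ram.lup.ˈto:.

9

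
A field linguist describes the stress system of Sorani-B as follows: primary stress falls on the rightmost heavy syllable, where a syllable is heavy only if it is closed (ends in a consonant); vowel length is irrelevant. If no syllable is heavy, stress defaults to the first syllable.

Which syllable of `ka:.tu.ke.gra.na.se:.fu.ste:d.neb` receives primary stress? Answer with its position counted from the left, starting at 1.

9

Weights: 1 ka: L, 2 tu L, 3 ke L, 4 gra L, 5 na L, 6 se: L, 7 fu L, 8 ste:d H, 9 neb H.
Heavy syllables in the domain: 8, 9. The rightmost is syllable 9 (neb).
Primary stress: syllable 9 → ka:.tu.ke.gra.na.se:.fu.ste:d.ˈneb.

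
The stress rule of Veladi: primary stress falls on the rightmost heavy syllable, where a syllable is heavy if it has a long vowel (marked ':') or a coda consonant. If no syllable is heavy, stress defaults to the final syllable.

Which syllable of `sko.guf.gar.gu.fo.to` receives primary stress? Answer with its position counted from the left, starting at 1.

Weights: 1 sko L, 2 guf H, 3 gar H, 4 gu L, 5 fo L, 6 to L.
Heavy syllables in the domain: 2, 3. The rightmost is syllable 3 (gar).
Primary stress: syllable 3 → sko.guf.ˈgar.gu.fo.to.

3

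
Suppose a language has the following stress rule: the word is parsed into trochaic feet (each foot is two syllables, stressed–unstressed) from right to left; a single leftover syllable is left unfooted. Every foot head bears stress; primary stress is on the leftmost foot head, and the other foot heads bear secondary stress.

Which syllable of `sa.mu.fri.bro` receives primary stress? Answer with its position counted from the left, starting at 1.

Parse right to left into trochaic (ˈσσ) feet: (ˈsa.mu) (ˈfri.bro).
Foot heads (stressed positions): 1, 3.
End Rule Leftmost: primary stress on the leftmost head = syllable 1.
Primary stress: syllable 1 → ˈsa.mu.fri.bro.

1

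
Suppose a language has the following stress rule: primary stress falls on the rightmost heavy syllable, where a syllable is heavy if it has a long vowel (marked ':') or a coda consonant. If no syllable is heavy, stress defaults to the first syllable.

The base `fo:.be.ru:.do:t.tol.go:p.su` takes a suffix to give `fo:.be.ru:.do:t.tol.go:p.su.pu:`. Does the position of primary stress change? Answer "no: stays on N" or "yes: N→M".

yes: 6→8

Base `fo:.be.ru:.do:t.tol.go:p.su` (7 syllables):
  Weights: 1 fo: H, 2 be L, 3 ru: H, 4 do:t H, 5 tol H, 6 go:p H, 7 su L.
  Heavy syllables in the domain: 1, 3, 4, 5, 6. The rightmost is syllable 6 (go:p).
  → primary stress on syllable 6.
Suffixed `fo:.be.ru:.do:t.tol.go:p.su.pu:` (8 syllables):
  Weights: 1 fo: H, 2 be L, 3 ru: H, 4 do:t H, 5 tol H, 6 go:p H, 7 su L, 8 pu: H.
  Heavy syllables in the domain: 1, 3, 4, 5, 6, 8. The rightmost is syllable 8 (pu:).
  → primary stress on syllable 8.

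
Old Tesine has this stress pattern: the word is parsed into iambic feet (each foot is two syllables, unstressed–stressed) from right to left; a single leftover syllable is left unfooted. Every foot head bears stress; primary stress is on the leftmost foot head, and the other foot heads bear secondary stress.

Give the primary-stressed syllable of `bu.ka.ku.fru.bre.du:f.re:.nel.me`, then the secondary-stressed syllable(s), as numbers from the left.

Parse right to left into iambic (σˈσ) feet: bu (ka.ˈku) (fru.ˈbre) (du:f.ˈre:) (nel.ˈme). Syllable 1 is left unfooted.
Foot heads (stressed positions): 3, 5, 7, 9.
End Rule Leftmost: primary stress on the leftmost head = syllable 3.
Secondary stress on 5, 7, 9: bu.ka.ˈku.fru.ˌbre.du:f.ˌre:.nel.ˌme.

primary 3, secondary 5, 7, 9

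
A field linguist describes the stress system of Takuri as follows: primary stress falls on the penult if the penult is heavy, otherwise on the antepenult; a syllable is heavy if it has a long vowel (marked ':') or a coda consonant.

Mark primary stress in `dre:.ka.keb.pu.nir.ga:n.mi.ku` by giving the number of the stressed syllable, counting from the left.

6

Weights: 6 ga:n H, 7 mi L, 8 ku L.
The penult (syllable 7, mi) is light, so stress falls on the antepenult (syllable 6, ga:n).
Primary stress: syllable 6 → dre:.ka.keb.pu.nir.ˈga:n.mi.ku.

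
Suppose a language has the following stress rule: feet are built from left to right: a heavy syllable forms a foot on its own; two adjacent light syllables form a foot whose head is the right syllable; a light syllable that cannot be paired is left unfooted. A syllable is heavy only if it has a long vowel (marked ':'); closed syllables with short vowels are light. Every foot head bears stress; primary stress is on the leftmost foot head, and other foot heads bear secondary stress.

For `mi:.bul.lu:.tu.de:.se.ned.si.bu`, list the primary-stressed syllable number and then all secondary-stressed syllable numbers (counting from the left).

Weights: 1 mi: H, 2 bul L, 3 lu: H, 4 tu L, 5 de: H, 6 se L, 7 ned L, 8 si L, 9 bu L.
Parse left to right (heavy = foot alone; LL = one foot; stranded L unfooted): (ˈmi:) bul (ˈlu:) tu (ˈde:) (se.ˈned) (si.ˈbu).
Foot heads: 1, 3, 5, 7, 9.
Primary stress on the leftmost head = syllable 1.
Secondary stress on 3, 5, 7, 9: ˈmi:.bul.ˌlu:.tu.ˌde:.se.ˌned.si.ˌbu.

primary 1, secondary 3, 5, 7, 9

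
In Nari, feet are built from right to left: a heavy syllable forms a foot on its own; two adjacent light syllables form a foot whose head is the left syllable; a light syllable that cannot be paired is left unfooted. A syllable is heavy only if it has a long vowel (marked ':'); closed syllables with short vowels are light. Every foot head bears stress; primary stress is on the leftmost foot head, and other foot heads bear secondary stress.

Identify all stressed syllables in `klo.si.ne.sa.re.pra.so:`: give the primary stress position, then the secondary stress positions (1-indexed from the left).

Weights: 1 klo L, 2 si L, 3 ne L, 4 sa L, 5 re L, 6 pra L, 7 so: H.
Parse right to left (heavy = foot alone; LL = one foot; stranded L unfooted): (ˈklo.si) (ˈne.sa) (ˈre.pra) (ˈso:).
Foot heads: 1, 3, 5, 7.
Primary stress on the leftmost head = syllable 1.
Secondary stress on 3, 5, 7: ˈklo.si.ˌne.sa.ˌre.pra.ˌso:.

primary 1, secondary 3, 5, 7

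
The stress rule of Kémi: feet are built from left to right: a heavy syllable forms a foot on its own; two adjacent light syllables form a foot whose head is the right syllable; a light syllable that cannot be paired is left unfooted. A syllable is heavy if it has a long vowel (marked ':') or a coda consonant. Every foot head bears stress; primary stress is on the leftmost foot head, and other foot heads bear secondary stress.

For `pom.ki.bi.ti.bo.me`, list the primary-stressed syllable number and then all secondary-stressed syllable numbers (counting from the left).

primary 1, secondary 3, 5

Weights: 1 pom H, 2 ki L, 3 bi L, 4 ti L, 5 bo L, 6 me L.
Parse left to right (heavy = foot alone; LL = one foot; stranded L unfooted): (ˈpom) (ki.ˈbi) (ti.ˈbo) me.
Foot heads: 1, 3, 5.
Primary stress on the leftmost head = syllable 1.
Secondary stress on 3, 5: ˈpom.ki.ˌbi.ti.ˌbo.me.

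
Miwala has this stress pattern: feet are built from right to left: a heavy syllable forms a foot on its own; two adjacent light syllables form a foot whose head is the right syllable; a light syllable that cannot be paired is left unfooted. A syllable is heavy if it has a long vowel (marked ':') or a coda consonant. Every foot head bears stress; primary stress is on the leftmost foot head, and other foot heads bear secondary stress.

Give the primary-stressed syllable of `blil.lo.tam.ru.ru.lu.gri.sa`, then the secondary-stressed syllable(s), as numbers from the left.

primary 1, secondary 3, 6, 8

Weights: 1 blil H, 2 lo L, 3 tam H, 4 ru L, 5 ru L, 6 lu L, 7 gri L, 8 sa L.
Parse right to left (heavy = foot alone; LL = one foot; stranded L unfooted): (ˈblil) lo (ˈtam) ru (ru.ˈlu) (gri.ˈsa).
Foot heads: 1, 3, 6, 8.
Primary stress on the leftmost head = syllable 1.
Secondary stress on 3, 6, 8: ˈblil.lo.ˌtam.ru.ru.ˌlu.gri.ˌsa.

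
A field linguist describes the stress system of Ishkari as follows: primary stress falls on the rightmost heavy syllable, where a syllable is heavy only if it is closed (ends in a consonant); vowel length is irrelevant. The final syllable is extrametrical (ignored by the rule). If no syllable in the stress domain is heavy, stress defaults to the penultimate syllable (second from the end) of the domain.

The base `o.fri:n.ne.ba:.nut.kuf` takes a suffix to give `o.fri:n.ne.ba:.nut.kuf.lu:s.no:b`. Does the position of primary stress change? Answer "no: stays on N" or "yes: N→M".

Base `o.fri:n.ne.ba:.nut.kuf` (6 syllables):
  The final syllable (6, kuf) is extrametrical; the stress domain is syllables 1–5.
  Weights: 1 o L, 2 fri:n H, 3 ne L, 4 ba: L, 5 nut H.
  Heavy syllables in the domain: 2, 5. The rightmost is syllable 5 (nut).
  → primary stress on syllable 5.
Suffixed `o.fri:n.ne.ba:.nut.kuf.lu:s.no:b` (8 syllables):
  The final syllable (8, no:b) is extrametrical; the stress domain is syllables 1–7.
  Weights: 1 o L, 2 fri:n H, 3 ne L, 4 ba: L, 5 nut H, 6 kuf H, 7 lu:s H.
  Heavy syllables in the domain: 2, 5, 6, 7. The rightmost is syllable 7 (lu:s).
  → primary stress on syllable 7.

yes: 5→7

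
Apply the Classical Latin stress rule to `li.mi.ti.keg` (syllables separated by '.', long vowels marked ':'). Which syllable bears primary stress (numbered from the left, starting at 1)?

2

Classical Latin: stress the penult if heavy (long vowel or closed), else the antepenult.
Weights: 2 mi L, 3 ti L, 4 keg H.
The penult (syllable 3, ti) is light, so stress falls on the antepenult (syllable 2, mi).
Stress on syllable 2: li.ˈmi.ti.keg.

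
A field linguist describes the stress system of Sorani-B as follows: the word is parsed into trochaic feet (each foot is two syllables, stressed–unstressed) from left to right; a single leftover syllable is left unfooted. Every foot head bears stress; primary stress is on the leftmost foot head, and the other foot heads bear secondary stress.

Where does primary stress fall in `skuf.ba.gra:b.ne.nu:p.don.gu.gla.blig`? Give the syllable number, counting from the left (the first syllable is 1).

Parse left to right into trochaic (ˈσσ) feet: (ˈskuf.ba) (ˈgra:b.ne) (ˈnu:p.don) (ˈgu.gla) blig. Syllable 9 is left unfooted.
Foot heads (stressed positions): 1, 3, 5, 7.
End Rule Leftmost: primary stress on the leftmost head = syllable 1.
Primary stress: syllable 1 → ˈskuf.ba.gra:b.ne.nu:p.don.gu.gla.blig.

1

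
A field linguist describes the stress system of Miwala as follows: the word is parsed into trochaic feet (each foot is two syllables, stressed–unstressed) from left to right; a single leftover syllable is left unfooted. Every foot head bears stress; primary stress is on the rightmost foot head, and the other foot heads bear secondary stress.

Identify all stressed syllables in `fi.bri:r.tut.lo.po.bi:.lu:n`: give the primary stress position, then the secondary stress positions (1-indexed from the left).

primary 5, secondary 1, 3

Parse left to right into trochaic (ˈσσ) feet: (ˈfi.bri:r) (ˈtut.lo) (ˈpo.bi:) lu:n. Syllable 7 is left unfooted.
Foot heads (stressed positions): 1, 3, 5.
End Rule Rightmost: primary stress on the rightmost head = syllable 5.
Secondary stress on 1, 3: ˌfi.bri:r.ˌtut.lo.ˈpo.bi:.lu:n.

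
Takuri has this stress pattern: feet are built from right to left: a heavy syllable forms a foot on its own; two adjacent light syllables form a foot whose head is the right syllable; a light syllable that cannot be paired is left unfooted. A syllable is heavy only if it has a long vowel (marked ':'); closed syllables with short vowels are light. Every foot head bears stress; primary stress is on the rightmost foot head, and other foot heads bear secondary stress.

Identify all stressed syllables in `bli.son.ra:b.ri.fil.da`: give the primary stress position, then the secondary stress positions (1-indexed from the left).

primary 6, secondary 2, 3

Weights: 1 bli L, 2 son L, 3 ra:b H, 4 ri L, 5 fil L, 6 da L.
Parse right to left (heavy = foot alone; LL = one foot; stranded L unfooted): (bli.ˈson) (ˈra:b) ri (fil.ˈda).
Foot heads: 2, 3, 6.
Primary stress on the rightmost head = syllable 6.
Secondary stress on 2, 3: bli.ˌson.ˌra:b.ri.fil.ˈda.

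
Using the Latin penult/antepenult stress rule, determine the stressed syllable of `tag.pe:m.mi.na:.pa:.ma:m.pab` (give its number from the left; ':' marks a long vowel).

Classical Latin: stress the penult if heavy (long vowel or closed), else the antepenult.
Weights: 5 pa: H, 6 ma:m H, 7 pab H.
The penult (syllable 6, ma:m) is heavy, so it takes stress.
Stress on syllable 6: tag.pe:m.mi.na:.pa:.ˈma:m.pab.

6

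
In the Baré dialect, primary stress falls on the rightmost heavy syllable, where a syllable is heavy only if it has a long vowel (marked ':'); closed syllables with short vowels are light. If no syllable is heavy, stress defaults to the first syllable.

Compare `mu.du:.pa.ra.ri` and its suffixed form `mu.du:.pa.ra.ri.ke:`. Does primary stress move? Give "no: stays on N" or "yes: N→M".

Base `mu.du:.pa.ra.ri` (5 syllables):
  Weights: 1 mu L, 2 du: H, 3 pa L, 4 ra L, 5 ri L.
  Heavy syllables in the domain: 2. The rightmost is syllable 2 (du:).
  → primary stress on syllable 2.
Suffixed `mu.du:.pa.ra.ri.ke:` (6 syllables):
  Weights: 1 mu L, 2 du: H, 3 pa L, 4 ra L, 5 ri L, 6 ke: H.
  Heavy syllables in the domain: 2, 6. The rightmost is syllable 6 (ke:).
  → primary stress on syllable 6.

yes: 2→6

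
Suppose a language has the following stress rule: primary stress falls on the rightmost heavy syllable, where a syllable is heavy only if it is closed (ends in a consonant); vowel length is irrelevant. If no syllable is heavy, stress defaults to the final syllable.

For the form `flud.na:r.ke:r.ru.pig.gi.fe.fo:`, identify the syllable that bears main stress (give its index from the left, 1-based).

5

Weights: 1 flud H, 2 na:r H, 3 ke:r H, 4 ru L, 5 pig H, 6 gi L, 7 fe L, 8 fo: L.
Heavy syllables in the domain: 1, 2, 3, 5. The rightmost is syllable 5 (pig).
Primary stress: syllable 5 → flud.na:r.ke:r.ru.ˈpig.gi.fe.fo:.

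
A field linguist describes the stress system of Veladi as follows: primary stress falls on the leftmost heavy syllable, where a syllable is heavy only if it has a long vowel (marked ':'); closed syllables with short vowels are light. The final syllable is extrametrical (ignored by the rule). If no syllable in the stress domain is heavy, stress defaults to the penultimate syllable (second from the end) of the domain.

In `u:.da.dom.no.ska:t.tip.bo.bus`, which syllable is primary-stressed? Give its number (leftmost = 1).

1

The final syllable (8, bus) is extrametrical; the stress domain is syllables 1–7.
Weights: 1 u: H, 2 da L, 3 dom L, 4 no L, 5 ska:t H, 6 tip L, 7 bo L.
Heavy syllables in the domain: 1, 5. The leftmost is syllable 1 (u:).
Primary stress: syllable 1 → ˈu:.da.dom.no.ska:t.tip.bo.bus.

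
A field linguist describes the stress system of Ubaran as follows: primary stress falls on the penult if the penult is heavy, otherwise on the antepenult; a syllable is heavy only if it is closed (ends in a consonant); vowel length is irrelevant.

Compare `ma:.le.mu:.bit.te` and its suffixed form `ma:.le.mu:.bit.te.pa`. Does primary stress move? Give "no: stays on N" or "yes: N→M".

no: stays on 4

Base `ma:.le.mu:.bit.te` (5 syllables):
  Weights: 3 mu: L, 4 bit H, 5 te L.
  The penult (syllable 4, bit) is heavy, so it takes stress.
  → primary stress on syllable 4.
Suffixed `ma:.le.mu:.bit.te.pa` (6 syllables):
  Weights: 4 bit H, 5 te L, 6 pa L.
  The penult (syllable 5, te) is light, so stress falls on the antepenult (syllable 4, bit).
  → primary stress on syllable 4.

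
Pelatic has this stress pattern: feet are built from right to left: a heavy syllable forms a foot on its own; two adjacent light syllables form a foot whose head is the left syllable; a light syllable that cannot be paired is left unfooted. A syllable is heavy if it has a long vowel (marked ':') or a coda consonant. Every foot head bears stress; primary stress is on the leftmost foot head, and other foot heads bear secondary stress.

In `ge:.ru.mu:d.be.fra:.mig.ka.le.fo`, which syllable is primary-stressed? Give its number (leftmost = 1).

Weights: 1 ge: H, 2 ru L, 3 mu:d H, 4 be L, 5 fra: H, 6 mig H, 7 ka L, 8 le L, 9 fo L.
Parse right to left (heavy = foot alone; LL = one foot; stranded L unfooted): (ˈge:) ru (ˈmu:d) be (ˈfra:) (ˈmig) ka (ˈle.fo).
Foot heads: 1, 3, 5, 6, 8.
Primary stress on the leftmost head = syllable 1.
Primary stress: syllable 1 → ˈge:.ru.mu:d.be.fra:.mig.ka.le.fo.

1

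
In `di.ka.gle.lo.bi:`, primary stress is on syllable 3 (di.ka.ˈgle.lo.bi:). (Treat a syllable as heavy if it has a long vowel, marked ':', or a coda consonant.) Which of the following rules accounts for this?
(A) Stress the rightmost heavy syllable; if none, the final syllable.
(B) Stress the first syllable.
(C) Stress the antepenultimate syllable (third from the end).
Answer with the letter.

C

Rule A → syllable 5 (observed: 3).
Rule B → syllable 1 (observed: 3).
Rule C → syllable 3 ✓.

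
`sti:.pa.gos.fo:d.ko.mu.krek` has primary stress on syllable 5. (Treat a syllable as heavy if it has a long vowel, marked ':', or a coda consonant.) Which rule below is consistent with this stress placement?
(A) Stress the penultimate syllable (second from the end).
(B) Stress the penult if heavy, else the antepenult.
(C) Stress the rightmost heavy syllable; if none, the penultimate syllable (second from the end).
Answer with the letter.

B

Rule A → syllable 6 (observed: 5).
Rule B → syllable 5 ✓.
Rule C → syllable 7 (observed: 5).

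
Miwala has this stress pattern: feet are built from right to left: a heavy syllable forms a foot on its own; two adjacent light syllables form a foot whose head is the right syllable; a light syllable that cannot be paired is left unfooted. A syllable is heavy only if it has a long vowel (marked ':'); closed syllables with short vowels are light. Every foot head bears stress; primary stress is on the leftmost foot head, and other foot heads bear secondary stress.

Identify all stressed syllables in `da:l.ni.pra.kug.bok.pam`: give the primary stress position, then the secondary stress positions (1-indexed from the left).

primary 1, secondary 4, 6

Weights: 1 da:l H, 2 ni L, 3 pra L, 4 kug L, 5 bok L, 6 pam L.
Parse right to left (heavy = foot alone; LL = one foot; stranded L unfooted): (ˈda:l) ni (pra.ˈkug) (bok.ˈpam).
Foot heads: 1, 4, 6.
Primary stress on the leftmost head = syllable 1.
Secondary stress on 4, 6: ˈda:l.ni.pra.ˌkug.bok.ˌpam.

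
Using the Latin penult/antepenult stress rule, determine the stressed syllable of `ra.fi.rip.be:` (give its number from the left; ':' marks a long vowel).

3

Classical Latin: stress the penult if heavy (long vowel or closed), else the antepenult.
Weights: 2 fi L, 3 rip H, 4 be: H.
The penult (syllable 3, rip) is heavy, so it takes stress.
Stress on syllable 3: ra.fi.ˈrip.be:.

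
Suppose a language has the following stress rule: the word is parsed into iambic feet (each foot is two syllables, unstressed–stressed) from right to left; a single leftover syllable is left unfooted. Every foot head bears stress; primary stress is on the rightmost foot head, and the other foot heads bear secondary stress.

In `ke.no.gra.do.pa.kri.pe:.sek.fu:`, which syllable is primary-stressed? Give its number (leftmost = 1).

9

Parse right to left into iambic (σˈσ) feet: ke (no.ˈgra) (do.ˈpa) (kri.ˈpe:) (sek.ˈfu:). Syllable 1 is left unfooted.
Foot heads (stressed positions): 3, 5, 7, 9.
End Rule Rightmost: primary stress on the rightmost head = syllable 9.
Primary stress: syllable 9 → ke.no.gra.do.pa.kri.pe:.sek.ˈfu:.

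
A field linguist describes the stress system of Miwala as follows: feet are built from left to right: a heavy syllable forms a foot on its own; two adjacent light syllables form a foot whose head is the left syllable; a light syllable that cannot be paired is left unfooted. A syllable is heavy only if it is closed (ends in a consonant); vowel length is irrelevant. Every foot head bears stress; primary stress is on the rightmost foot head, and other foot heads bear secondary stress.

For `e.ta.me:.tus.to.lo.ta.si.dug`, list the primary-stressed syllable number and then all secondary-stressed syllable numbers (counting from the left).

Weights: 1 e L, 2 ta L, 3 me: L, 4 tus H, 5 to L, 6 lo L, 7 ta L, 8 si L, 9 dug H.
Parse left to right (heavy = foot alone; LL = one foot; stranded L unfooted): (ˈe.ta) me: (ˈtus) (ˈto.lo) (ˈta.si) (ˈdug).
Foot heads: 1, 4, 5, 7, 9.
Primary stress on the rightmost head = syllable 9.
Secondary stress on 1, 4, 5, 7: ˌe.ta.me:.ˌtus.ˌto.lo.ˌta.si.ˈdug.

primary 9, secondary 1, 4, 5, 7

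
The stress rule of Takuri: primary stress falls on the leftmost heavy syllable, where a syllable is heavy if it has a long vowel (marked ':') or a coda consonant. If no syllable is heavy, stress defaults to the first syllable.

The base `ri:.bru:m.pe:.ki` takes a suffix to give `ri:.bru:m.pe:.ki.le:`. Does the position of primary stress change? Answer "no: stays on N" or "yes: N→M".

Base `ri:.bru:m.pe:.ki` (4 syllables):
  Weights: 1 ri: H, 2 bru:m H, 3 pe: H, 4 ki L.
  Heavy syllables in the domain: 1, 2, 3. The leftmost is syllable 1 (ri:).
  → primary stress on syllable 1.
Suffixed `ri:.bru:m.pe:.ki.le:` (5 syllables):
  Weights: 1 ri: H, 2 bru:m H, 3 pe: H, 4 ki L, 5 le: H.
  Heavy syllables in the domain: 1, 2, 3, 5. The leftmost is syllable 1 (ri:).
  → primary stress on syllable 1.

no: stays on 1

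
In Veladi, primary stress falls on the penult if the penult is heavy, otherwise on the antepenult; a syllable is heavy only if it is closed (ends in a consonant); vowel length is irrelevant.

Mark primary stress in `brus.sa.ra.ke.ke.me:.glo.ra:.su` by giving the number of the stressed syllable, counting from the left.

Weights: 7 glo L, 8 ra: L, 9 su L.
The penult (syllable 8, ra:) is light, so stress falls on the antepenult (syllable 7, glo).
Primary stress: syllable 7 → brus.sa.ra.ke.ke.me:.ˈglo.ra:.su.

7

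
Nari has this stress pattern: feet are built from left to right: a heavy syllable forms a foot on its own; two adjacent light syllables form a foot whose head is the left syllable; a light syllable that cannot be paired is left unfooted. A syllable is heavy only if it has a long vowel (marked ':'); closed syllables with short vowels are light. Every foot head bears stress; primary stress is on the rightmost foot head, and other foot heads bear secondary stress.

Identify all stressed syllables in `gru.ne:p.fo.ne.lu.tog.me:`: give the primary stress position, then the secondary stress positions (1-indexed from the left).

primary 7, secondary 2, 3, 5

Weights: 1 gru L, 2 ne:p H, 3 fo L, 4 ne L, 5 lu L, 6 tog L, 7 me: H.
Parse left to right (heavy = foot alone; LL = one foot; stranded L unfooted): gru (ˈne:p) (ˈfo.ne) (ˈlu.tog) (ˈme:).
Foot heads: 2, 3, 5, 7.
Primary stress on the rightmost head = syllable 7.
Secondary stress on 2, 3, 5: gru.ˌne:p.ˌfo.ne.ˌlu.tog.ˈme:.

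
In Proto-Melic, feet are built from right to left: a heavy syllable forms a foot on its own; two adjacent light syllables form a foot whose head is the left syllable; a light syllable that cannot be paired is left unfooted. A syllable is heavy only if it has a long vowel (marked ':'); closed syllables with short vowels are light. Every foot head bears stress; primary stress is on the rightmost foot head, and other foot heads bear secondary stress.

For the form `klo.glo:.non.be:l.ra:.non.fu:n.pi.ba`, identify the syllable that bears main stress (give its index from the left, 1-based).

8

Weights: 1 klo L, 2 glo: H, 3 non L, 4 be:l H, 5 ra: H, 6 non L, 7 fu:n H, 8 pi L, 9 ba L.
Parse right to left (heavy = foot alone; LL = one foot; stranded L unfooted): klo (ˈglo:) non (ˈbe:l) (ˈra:) non (ˈfu:n) (ˈpi.ba).
Foot heads: 2, 4, 5, 7, 8.
Primary stress on the rightmost head = syllable 8.
Primary stress: syllable 8 → klo.glo:.non.be:l.ra:.non.fu:n.ˈpi.ba.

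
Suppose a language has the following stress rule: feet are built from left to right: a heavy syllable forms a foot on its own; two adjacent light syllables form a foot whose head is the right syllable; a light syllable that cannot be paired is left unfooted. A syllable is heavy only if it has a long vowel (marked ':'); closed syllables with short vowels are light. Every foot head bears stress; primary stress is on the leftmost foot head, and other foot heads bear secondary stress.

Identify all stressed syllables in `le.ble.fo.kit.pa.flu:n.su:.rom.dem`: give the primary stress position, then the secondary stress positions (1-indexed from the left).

Weights: 1 le L, 2 ble L, 3 fo L, 4 kit L, 5 pa L, 6 flu:n H, 7 su: H, 8 rom L, 9 dem L.
Parse left to right (heavy = foot alone; LL = one foot; stranded L unfooted): (le.ˈble) (fo.ˈkit) pa (ˈflu:n) (ˈsu:) (rom.ˈdem).
Foot heads: 2, 4, 6, 7, 9.
Primary stress on the leftmost head = syllable 2.
Secondary stress on 4, 6, 7, 9: le.ˈble.fo.ˌkit.pa.ˌflu:n.ˌsu:.rom.ˌdem.

primary 2, secondary 4, 6, 7, 9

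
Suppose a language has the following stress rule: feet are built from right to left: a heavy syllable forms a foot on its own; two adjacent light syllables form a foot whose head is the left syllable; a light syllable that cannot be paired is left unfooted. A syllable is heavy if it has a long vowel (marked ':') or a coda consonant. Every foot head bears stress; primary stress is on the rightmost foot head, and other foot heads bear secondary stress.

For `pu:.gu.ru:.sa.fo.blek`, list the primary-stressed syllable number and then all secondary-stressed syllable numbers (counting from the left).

primary 6, secondary 1, 3, 4

Weights: 1 pu: H, 2 gu L, 3 ru: H, 4 sa L, 5 fo L, 6 blek H.
Parse right to left (heavy = foot alone; LL = one foot; stranded L unfooted): (ˈpu:) gu (ˈru:) (ˈsa.fo) (ˈblek).
Foot heads: 1, 3, 4, 6.
Primary stress on the rightmost head = syllable 6.
Secondary stress on 1, 3, 4: ˌpu:.gu.ˌru:.ˌsa.fo.ˈblek.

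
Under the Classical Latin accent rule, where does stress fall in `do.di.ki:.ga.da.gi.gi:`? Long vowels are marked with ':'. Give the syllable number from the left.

5

Classical Latin: stress the penult if heavy (long vowel or closed), else the antepenult.
Weights: 5 da L, 6 gi L, 7 gi: H.
The penult (syllable 6, gi) is light, so stress falls on the antepenult (syllable 5, da).
Stress on syllable 5: do.di.ki:.ga.ˈda.gi.gi:.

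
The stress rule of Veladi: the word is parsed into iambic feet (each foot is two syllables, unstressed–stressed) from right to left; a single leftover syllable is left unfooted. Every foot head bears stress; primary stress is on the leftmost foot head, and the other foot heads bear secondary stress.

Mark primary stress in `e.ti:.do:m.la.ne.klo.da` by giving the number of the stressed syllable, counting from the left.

Parse right to left into iambic (σˈσ) feet: e (ti:.ˈdo:m) (la.ˈne) (klo.ˈda). Syllable 1 is left unfooted.
Foot heads (stressed positions): 3, 5, 7.
End Rule Leftmost: primary stress on the leftmost head = syllable 3.
Primary stress: syllable 3 → e.ti:.ˈdo:m.la.ne.klo.da.

3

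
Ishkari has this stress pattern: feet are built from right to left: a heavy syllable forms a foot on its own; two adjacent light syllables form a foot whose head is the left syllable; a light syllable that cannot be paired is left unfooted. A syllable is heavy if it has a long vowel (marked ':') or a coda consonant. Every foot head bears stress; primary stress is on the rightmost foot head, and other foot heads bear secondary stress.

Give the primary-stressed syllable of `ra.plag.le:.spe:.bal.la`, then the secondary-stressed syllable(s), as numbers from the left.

Weights: 1 ra L, 2 plag H, 3 le: H, 4 spe: H, 5 bal H, 6 la L.
Parse right to left (heavy = foot alone; LL = one foot; stranded L unfooted): ra (ˈplag) (ˈle:) (ˈspe:) (ˈbal) la.
Foot heads: 2, 3, 4, 5.
Primary stress on the rightmost head = syllable 5.
Secondary stress on 2, 3, 4: ra.ˌplag.ˌle:.ˌspe:.ˈbal.la.

primary 5, secondary 2, 3, 4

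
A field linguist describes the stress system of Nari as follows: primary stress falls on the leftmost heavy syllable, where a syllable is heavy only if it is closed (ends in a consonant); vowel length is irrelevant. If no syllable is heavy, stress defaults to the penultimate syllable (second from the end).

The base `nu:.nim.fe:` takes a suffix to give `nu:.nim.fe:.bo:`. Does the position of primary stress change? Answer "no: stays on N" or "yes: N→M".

Base `nu:.nim.fe:` (3 syllables):
  Weights: 1 nu: L, 2 nim H, 3 fe: L.
  Heavy syllables in the domain: 2. The leftmost is syllable 2 (nim).
  → primary stress on syllable 2.
Suffixed `nu:.nim.fe:.bo:` (4 syllables):
  Weights: 1 nu: L, 2 nim H, 3 fe: L, 4 bo: L.
  Heavy syllables in the domain: 2. The leftmost is syllable 2 (nim).
  → primary stress on syllable 2.

no: stays on 2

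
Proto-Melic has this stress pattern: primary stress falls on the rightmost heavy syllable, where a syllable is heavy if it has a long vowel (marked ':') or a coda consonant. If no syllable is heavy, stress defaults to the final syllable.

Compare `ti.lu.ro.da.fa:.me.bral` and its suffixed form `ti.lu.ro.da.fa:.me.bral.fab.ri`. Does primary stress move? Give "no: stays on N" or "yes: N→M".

Base `ti.lu.ro.da.fa:.me.bral` (7 syllables):
  Weights: 1 ti L, 2 lu L, 3 ro L, 4 da L, 5 fa: H, 6 me L, 7 bral H.
  Heavy syllables in the domain: 5, 7. The rightmost is syllable 7 (bral).
  → primary stress on syllable 7.
Suffixed `ti.lu.ro.da.fa:.me.bral.fab.ri` (9 syllables):
  Weights: 1 ti L, 2 lu L, 3 ro L, 4 da L, 5 fa: H, 6 me L, 7 bral H, 8 fab H, 9 ri L.
  Heavy syllables in the domain: 5, 7, 8. The rightmost is syllable 8 (fab).
  → primary stress on syllable 8.

yes: 7→8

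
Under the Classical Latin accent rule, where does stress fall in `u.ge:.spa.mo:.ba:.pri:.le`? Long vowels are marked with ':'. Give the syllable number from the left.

6

Classical Latin: stress the penult if heavy (long vowel or closed), else the antepenult.
Weights: 5 ba: H, 6 pri: H, 7 le L.
The penult (syllable 6, pri:) is heavy, so it takes stress.
Stress on syllable 6: u.ge:.spa.mo:.ba:.ˈpri:.le.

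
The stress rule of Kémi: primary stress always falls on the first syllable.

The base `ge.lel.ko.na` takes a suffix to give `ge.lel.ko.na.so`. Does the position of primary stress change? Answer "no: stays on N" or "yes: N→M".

no: stays on 1

Base `ge.lel.ko.na` (4 syllables):
  The word has 4 syllables; the first syllable is syllable 1 (ge).
  → primary stress on syllable 1.
Suffixed `ge.lel.ko.na.so` (5 syllables):
  The word has 5 syllables; the first syllable is syllable 1 (ge).
  → primary stress on syllable 1.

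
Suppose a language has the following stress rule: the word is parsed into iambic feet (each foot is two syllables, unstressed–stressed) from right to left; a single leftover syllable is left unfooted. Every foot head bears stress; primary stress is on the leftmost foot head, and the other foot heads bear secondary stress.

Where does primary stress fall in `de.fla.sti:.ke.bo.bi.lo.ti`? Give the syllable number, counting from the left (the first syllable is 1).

2

Parse right to left into iambic (σˈσ) feet: (de.ˈfla) (sti:.ˈke) (bo.ˈbi) (lo.ˈti).
Foot heads (stressed positions): 2, 4, 6, 8.
End Rule Leftmost: primary stress on the leftmost head = syllable 2.
Primary stress: syllable 2 → de.ˈfla.sti:.ke.bo.bi.lo.ti.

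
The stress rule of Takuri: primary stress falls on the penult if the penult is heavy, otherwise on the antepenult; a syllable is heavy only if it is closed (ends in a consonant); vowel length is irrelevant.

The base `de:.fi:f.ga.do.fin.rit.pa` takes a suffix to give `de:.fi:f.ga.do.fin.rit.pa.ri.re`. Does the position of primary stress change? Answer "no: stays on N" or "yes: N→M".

yes: 6→7

Base `de:.fi:f.ga.do.fin.rit.pa` (7 syllables):
  Weights: 5 fin H, 6 rit H, 7 pa L.
  The penult (syllable 6, rit) is heavy, so it takes stress.
  → primary stress on syllable 6.
Suffixed `de:.fi:f.ga.do.fin.rit.pa.ri.re` (9 syllables):
  Weights: 7 pa L, 8 ri L, 9 re L.
  The penult (syllable 8, ri) is light, so stress falls on the antepenult (syllable 7, pa).
  → primary stress on syllable 7.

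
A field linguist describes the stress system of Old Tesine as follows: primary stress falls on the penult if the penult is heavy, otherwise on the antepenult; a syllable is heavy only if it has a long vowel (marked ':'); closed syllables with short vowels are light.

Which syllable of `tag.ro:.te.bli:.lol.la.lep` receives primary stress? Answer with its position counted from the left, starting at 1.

Weights: 5 lol L, 6 la L, 7 lep L.
The penult (syllable 6, la) is light, so stress falls on the antepenult (syllable 5, lol).
Primary stress: syllable 5 → tag.ro:.te.bli:.ˈlol.la.lep.

5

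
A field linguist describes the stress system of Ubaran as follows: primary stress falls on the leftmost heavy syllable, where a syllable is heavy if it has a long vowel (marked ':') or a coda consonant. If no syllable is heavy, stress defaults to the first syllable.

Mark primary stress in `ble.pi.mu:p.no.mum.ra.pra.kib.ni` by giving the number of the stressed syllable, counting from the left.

3

Weights: 1 ble L, 2 pi L, 3 mu:p H, 4 no L, 5 mum H, 6 ra L, 7 pra L, 8 kib H, 9 ni L.
Heavy syllables in the domain: 3, 5, 8. The leftmost is syllable 3 (mu:p).
Primary stress: syllable 3 → ble.pi.ˈmu:p.no.mum.ra.pra.kib.ni.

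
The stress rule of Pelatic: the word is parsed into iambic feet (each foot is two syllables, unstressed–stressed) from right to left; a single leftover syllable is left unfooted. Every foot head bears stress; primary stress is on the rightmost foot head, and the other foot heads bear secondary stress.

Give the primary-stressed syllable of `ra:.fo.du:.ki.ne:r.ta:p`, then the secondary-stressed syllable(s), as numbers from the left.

primary 6, secondary 2, 4

Parse right to left into iambic (σˈσ) feet: (ra:.ˈfo) (du:.ˈki) (ne:r.ˈta:p).
Foot heads (stressed positions): 2, 4, 6.
End Rule Rightmost: primary stress on the rightmost head = syllable 6.
Secondary stress on 2, 4: ra:.ˌfo.du:.ˌki.ne:r.ˈta:p.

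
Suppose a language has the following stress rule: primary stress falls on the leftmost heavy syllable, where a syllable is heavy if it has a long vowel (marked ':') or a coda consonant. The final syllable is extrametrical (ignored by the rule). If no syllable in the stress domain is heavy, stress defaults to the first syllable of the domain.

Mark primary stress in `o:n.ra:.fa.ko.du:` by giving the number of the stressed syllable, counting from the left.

1

The final syllable (5, du:) is extrametrical; the stress domain is syllables 1–4.
Weights: 1 o:n H, 2 ra: H, 3 fa L, 4 ko L.
Heavy syllables in the domain: 1, 2. The leftmost is syllable 1 (o:n).
Primary stress: syllable 1 → ˈo:n.ra:.fa.ko.du:.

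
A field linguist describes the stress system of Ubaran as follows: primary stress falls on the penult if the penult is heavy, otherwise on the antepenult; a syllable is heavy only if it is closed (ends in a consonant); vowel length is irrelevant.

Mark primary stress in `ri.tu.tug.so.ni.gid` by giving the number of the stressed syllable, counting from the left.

4

Weights: 4 so L, 5 ni L, 6 gid H.
The penult (syllable 5, ni) is light, so stress falls on the antepenult (syllable 4, so).
Primary stress: syllable 4 → ri.tu.tug.ˈso.ni.gid.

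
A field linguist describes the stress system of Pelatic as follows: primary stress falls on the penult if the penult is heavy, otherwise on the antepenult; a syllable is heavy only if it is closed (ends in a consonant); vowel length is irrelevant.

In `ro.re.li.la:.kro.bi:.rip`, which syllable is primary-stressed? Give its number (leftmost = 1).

5

Weights: 5 kro L, 6 bi: L, 7 rip H.
The penult (syllable 6, bi:) is light, so stress falls on the antepenult (syllable 5, kro).
Primary stress: syllable 5 → ro.re.li.la:.ˈkro.bi:.rip.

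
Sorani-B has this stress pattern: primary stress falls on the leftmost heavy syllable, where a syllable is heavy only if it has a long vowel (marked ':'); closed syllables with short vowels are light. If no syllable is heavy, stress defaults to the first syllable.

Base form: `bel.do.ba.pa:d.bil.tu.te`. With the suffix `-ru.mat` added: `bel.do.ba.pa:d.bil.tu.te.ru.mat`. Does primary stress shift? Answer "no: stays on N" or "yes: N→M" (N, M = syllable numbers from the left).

no: stays on 4

Base `bel.do.ba.pa:d.bil.tu.te` (7 syllables):
  Weights: 1 bel L, 2 do L, 3 ba L, 4 pa:d H, 5 bil L, 6 tu L, 7 te L.
  Heavy syllables in the domain: 4. The leftmost is syllable 4 (pa:d).
  → primary stress on syllable 4.
Suffixed `bel.do.ba.pa:d.bil.tu.te.ru.mat` (9 syllables):
  Weights: 1 bel L, 2 do L, 3 ba L, 4 pa:d H, 5 bil L, 6 tu L, 7 te L, 8 ru L, 9 mat L.
  Heavy syllables in the domain: 4. The leftmost is syllable 4 (pa:d).
  → primary stress on syllable 4.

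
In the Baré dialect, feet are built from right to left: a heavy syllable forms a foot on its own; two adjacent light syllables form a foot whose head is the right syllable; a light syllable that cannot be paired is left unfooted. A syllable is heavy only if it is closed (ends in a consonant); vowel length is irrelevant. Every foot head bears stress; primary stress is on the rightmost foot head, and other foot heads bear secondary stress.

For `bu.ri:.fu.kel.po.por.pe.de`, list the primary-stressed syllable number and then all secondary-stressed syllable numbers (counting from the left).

Weights: 1 bu L, 2 ri: L, 3 fu L, 4 kel H, 5 po L, 6 por H, 7 pe L, 8 de L.
Parse right to left (heavy = foot alone; LL = one foot; stranded L unfooted): bu (ri:.ˈfu) (ˈkel) po (ˈpor) (pe.ˈde).
Foot heads: 3, 4, 6, 8.
Primary stress on the rightmost head = syllable 8.
Secondary stress on 3, 4, 6: bu.ri:.ˌfu.ˌkel.po.ˌpor.pe.ˈde.

primary 8, secondary 3, 4, 6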